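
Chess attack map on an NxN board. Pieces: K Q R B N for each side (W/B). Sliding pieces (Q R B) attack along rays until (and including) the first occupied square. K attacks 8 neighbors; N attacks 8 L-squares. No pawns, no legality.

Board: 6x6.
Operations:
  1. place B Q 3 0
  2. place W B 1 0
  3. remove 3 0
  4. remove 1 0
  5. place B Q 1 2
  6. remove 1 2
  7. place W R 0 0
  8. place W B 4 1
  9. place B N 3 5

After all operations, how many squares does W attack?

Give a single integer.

Op 1: place BQ@(3,0)
Op 2: place WB@(1,0)
Op 3: remove (3,0)
Op 4: remove (1,0)
Op 5: place BQ@(1,2)
Op 6: remove (1,2)
Op 7: place WR@(0,0)
Op 8: place WB@(4,1)
Op 9: place BN@(3,5)
Per-piece attacks for W:
  WR@(0,0): attacks (0,1) (0,2) (0,3) (0,4) (0,5) (1,0) (2,0) (3,0) (4,0) (5,0)
  WB@(4,1): attacks (5,2) (5,0) (3,2) (2,3) (1,4) (0,5) (3,0)
Union (14 distinct): (0,1) (0,2) (0,3) (0,4) (0,5) (1,0) (1,4) (2,0) (2,3) (3,0) (3,2) (4,0) (5,0) (5,2)

Answer: 14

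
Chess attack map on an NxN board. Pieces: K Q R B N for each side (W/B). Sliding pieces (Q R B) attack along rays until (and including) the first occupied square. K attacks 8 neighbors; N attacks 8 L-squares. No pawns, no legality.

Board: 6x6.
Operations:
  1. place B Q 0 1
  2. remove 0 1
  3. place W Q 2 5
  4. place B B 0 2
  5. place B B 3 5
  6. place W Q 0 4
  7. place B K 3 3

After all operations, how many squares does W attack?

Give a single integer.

Answer: 19

Derivation:
Op 1: place BQ@(0,1)
Op 2: remove (0,1)
Op 3: place WQ@(2,5)
Op 4: place BB@(0,2)
Op 5: place BB@(3,5)
Op 6: place WQ@(0,4)
Op 7: place BK@(3,3)
Per-piece attacks for W:
  WQ@(0,4): attacks (0,5) (0,3) (0,2) (1,4) (2,4) (3,4) (4,4) (5,4) (1,5) (1,3) (2,2) (3,1) (4,0) [ray(0,-1) blocked at (0,2)]
  WQ@(2,5): attacks (2,4) (2,3) (2,2) (2,1) (2,0) (3,5) (1,5) (0,5) (3,4) (4,3) (5,2) (1,4) (0,3) [ray(1,0) blocked at (3,5)]
Union (19 distinct): (0,2) (0,3) (0,5) (1,3) (1,4) (1,5) (2,0) (2,1) (2,2) (2,3) (2,4) (3,1) (3,4) (3,5) (4,0) (4,3) (4,4) (5,2) (5,4)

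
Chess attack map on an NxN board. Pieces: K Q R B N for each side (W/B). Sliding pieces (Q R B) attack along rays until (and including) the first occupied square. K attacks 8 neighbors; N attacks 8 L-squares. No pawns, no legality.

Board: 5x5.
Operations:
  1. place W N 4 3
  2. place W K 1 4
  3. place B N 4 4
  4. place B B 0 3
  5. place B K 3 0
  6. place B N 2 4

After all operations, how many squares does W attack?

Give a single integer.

Answer: 7

Derivation:
Op 1: place WN@(4,3)
Op 2: place WK@(1,4)
Op 3: place BN@(4,4)
Op 4: place BB@(0,3)
Op 5: place BK@(3,0)
Op 6: place BN@(2,4)
Per-piece attacks for W:
  WK@(1,4): attacks (1,3) (2,4) (0,4) (2,3) (0,3)
  WN@(4,3): attacks (2,4) (3,1) (2,2)
Union (7 distinct): (0,3) (0,4) (1,3) (2,2) (2,3) (2,4) (3,1)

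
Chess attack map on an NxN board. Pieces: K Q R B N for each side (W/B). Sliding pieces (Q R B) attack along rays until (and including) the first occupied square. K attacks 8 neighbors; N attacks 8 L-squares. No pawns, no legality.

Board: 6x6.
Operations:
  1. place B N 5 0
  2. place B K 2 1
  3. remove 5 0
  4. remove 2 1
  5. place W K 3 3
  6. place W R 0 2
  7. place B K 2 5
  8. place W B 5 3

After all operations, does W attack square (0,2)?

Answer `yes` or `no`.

Answer: no

Derivation:
Op 1: place BN@(5,0)
Op 2: place BK@(2,1)
Op 3: remove (5,0)
Op 4: remove (2,1)
Op 5: place WK@(3,3)
Op 6: place WR@(0,2)
Op 7: place BK@(2,5)
Op 8: place WB@(5,3)
Per-piece attacks for W:
  WR@(0,2): attacks (0,3) (0,4) (0,5) (0,1) (0,0) (1,2) (2,2) (3,2) (4,2) (5,2)
  WK@(3,3): attacks (3,4) (3,2) (4,3) (2,3) (4,4) (4,2) (2,4) (2,2)
  WB@(5,3): attacks (4,4) (3,5) (4,2) (3,1) (2,0)
W attacks (0,2): no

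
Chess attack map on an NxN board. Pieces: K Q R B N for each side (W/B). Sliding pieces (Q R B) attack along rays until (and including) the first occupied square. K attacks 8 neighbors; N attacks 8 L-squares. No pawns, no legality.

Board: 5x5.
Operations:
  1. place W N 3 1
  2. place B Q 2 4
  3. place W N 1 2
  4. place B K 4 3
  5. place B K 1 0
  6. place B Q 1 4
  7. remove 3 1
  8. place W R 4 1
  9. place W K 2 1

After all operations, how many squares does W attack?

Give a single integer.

Op 1: place WN@(3,1)
Op 2: place BQ@(2,4)
Op 3: place WN@(1,2)
Op 4: place BK@(4,3)
Op 5: place BK@(1,0)
Op 6: place BQ@(1,4)
Op 7: remove (3,1)
Op 8: place WR@(4,1)
Op 9: place WK@(2,1)
Per-piece attacks for W:
  WN@(1,2): attacks (2,4) (3,3) (0,4) (2,0) (3,1) (0,0)
  WK@(2,1): attacks (2,2) (2,0) (3,1) (1,1) (3,2) (3,0) (1,2) (1,0)
  WR@(4,1): attacks (4,2) (4,3) (4,0) (3,1) (2,1) [ray(0,1) blocked at (4,3); ray(-1,0) blocked at (2,1)]
Union (16 distinct): (0,0) (0,4) (1,0) (1,1) (1,2) (2,0) (2,1) (2,2) (2,4) (3,0) (3,1) (3,2) (3,3) (4,0) (4,2) (4,3)

Answer: 16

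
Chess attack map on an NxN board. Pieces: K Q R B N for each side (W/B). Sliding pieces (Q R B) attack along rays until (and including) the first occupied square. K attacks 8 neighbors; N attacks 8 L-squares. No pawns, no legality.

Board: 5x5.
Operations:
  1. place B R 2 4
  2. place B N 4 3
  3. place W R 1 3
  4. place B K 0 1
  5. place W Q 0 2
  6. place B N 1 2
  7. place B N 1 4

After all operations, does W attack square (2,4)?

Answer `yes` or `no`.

Op 1: place BR@(2,4)
Op 2: place BN@(4,3)
Op 3: place WR@(1,3)
Op 4: place BK@(0,1)
Op 5: place WQ@(0,2)
Op 6: place BN@(1,2)
Op 7: place BN@(1,4)
Per-piece attacks for W:
  WQ@(0,2): attacks (0,3) (0,4) (0,1) (1,2) (1,3) (1,1) (2,0) [ray(0,-1) blocked at (0,1); ray(1,0) blocked at (1,2); ray(1,1) blocked at (1,3)]
  WR@(1,3): attacks (1,4) (1,2) (2,3) (3,3) (4,3) (0,3) [ray(0,1) blocked at (1,4); ray(0,-1) blocked at (1,2); ray(1,0) blocked at (4,3)]
W attacks (2,4): no

Answer: no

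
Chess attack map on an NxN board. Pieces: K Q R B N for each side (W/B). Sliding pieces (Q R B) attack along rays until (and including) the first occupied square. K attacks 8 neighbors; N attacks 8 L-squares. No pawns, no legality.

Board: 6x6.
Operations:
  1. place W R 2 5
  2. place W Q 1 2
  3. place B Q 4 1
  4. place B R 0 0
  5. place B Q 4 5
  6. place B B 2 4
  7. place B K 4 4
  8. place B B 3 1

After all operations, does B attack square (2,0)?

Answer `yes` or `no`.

Op 1: place WR@(2,5)
Op 2: place WQ@(1,2)
Op 3: place BQ@(4,1)
Op 4: place BR@(0,0)
Op 5: place BQ@(4,5)
Op 6: place BB@(2,4)
Op 7: place BK@(4,4)
Op 8: place BB@(3,1)
Per-piece attacks for B:
  BR@(0,0): attacks (0,1) (0,2) (0,3) (0,4) (0,5) (1,0) (2,0) (3,0) (4,0) (5,0)
  BB@(2,4): attacks (3,5) (3,3) (4,2) (5,1) (1,5) (1,3) (0,2)
  BB@(3,1): attacks (4,2) (5,3) (4,0) (2,2) (1,3) (0,4) (2,0)
  BQ@(4,1): attacks (4,2) (4,3) (4,4) (4,0) (5,1) (3,1) (5,2) (5,0) (3,2) (2,3) (1,4) (0,5) (3,0) [ray(0,1) blocked at (4,4); ray(-1,0) blocked at (3,1)]
  BK@(4,4): attacks (4,5) (4,3) (5,4) (3,4) (5,5) (5,3) (3,5) (3,3)
  BQ@(4,5): attacks (4,4) (5,5) (3,5) (2,5) (5,4) (3,4) (2,3) (1,2) [ray(0,-1) blocked at (4,4); ray(-1,0) blocked at (2,5); ray(-1,-1) blocked at (1,2)]
B attacks (2,0): yes

Answer: yes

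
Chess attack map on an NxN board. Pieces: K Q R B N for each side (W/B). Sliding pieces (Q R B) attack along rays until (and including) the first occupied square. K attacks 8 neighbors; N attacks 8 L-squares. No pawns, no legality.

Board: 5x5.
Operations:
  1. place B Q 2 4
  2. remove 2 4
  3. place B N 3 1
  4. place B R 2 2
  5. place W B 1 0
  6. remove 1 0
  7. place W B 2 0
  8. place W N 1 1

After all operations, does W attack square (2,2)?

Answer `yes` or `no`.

Op 1: place BQ@(2,4)
Op 2: remove (2,4)
Op 3: place BN@(3,1)
Op 4: place BR@(2,2)
Op 5: place WB@(1,0)
Op 6: remove (1,0)
Op 7: place WB@(2,0)
Op 8: place WN@(1,1)
Per-piece attacks for W:
  WN@(1,1): attacks (2,3) (3,2) (0,3) (3,0)
  WB@(2,0): attacks (3,1) (1,1) [ray(1,1) blocked at (3,1); ray(-1,1) blocked at (1,1)]
W attacks (2,2): no

Answer: no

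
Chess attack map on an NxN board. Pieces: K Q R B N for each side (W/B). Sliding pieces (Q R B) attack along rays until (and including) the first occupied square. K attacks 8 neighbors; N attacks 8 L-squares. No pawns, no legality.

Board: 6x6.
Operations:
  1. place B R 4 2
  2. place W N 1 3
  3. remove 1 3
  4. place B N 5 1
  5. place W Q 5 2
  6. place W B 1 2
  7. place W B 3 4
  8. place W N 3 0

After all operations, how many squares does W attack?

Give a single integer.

Answer: 19

Derivation:
Op 1: place BR@(4,2)
Op 2: place WN@(1,3)
Op 3: remove (1,3)
Op 4: place BN@(5,1)
Op 5: place WQ@(5,2)
Op 6: place WB@(1,2)
Op 7: place WB@(3,4)
Op 8: place WN@(3,0)
Per-piece attacks for W:
  WB@(1,2): attacks (2,3) (3,4) (2,1) (3,0) (0,3) (0,1) [ray(1,1) blocked at (3,4); ray(1,-1) blocked at (3,0)]
  WN@(3,0): attacks (4,2) (5,1) (2,2) (1,1)
  WB@(3,4): attacks (4,5) (4,3) (5,2) (2,5) (2,3) (1,2) [ray(1,-1) blocked at (5,2); ray(-1,-1) blocked at (1,2)]
  WQ@(5,2): attacks (5,3) (5,4) (5,5) (5,1) (4,2) (4,3) (3,4) (4,1) (3,0) [ray(0,-1) blocked at (5,1); ray(-1,0) blocked at (4,2); ray(-1,1) blocked at (3,4); ray(-1,-1) blocked at (3,0)]
Union (19 distinct): (0,1) (0,3) (1,1) (1,2) (2,1) (2,2) (2,3) (2,5) (3,0) (3,4) (4,1) (4,2) (4,3) (4,5) (5,1) (5,2) (5,3) (5,4) (5,5)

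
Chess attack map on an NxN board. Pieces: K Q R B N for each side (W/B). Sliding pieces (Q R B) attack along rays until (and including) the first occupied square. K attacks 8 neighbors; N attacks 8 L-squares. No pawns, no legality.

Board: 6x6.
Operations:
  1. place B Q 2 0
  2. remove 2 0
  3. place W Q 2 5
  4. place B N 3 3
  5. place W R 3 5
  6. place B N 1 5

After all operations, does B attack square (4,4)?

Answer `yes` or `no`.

Op 1: place BQ@(2,0)
Op 2: remove (2,0)
Op 3: place WQ@(2,5)
Op 4: place BN@(3,3)
Op 5: place WR@(3,5)
Op 6: place BN@(1,5)
Per-piece attacks for B:
  BN@(1,5): attacks (2,3) (3,4) (0,3)
  BN@(3,3): attacks (4,5) (5,4) (2,5) (1,4) (4,1) (5,2) (2,1) (1,2)
B attacks (4,4): no

Answer: no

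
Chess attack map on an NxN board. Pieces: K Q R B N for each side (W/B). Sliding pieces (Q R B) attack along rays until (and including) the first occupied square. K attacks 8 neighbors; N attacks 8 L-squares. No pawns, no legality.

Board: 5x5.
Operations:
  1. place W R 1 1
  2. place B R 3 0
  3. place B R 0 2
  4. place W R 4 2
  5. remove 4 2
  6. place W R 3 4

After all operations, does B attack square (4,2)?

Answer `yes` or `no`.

Op 1: place WR@(1,1)
Op 2: place BR@(3,0)
Op 3: place BR@(0,2)
Op 4: place WR@(4,2)
Op 5: remove (4,2)
Op 6: place WR@(3,4)
Per-piece attacks for B:
  BR@(0,2): attacks (0,3) (0,4) (0,1) (0,0) (1,2) (2,2) (3,2) (4,2)
  BR@(3,0): attacks (3,1) (3,2) (3,3) (3,4) (4,0) (2,0) (1,0) (0,0) [ray(0,1) blocked at (3,4)]
B attacks (4,2): yes

Answer: yes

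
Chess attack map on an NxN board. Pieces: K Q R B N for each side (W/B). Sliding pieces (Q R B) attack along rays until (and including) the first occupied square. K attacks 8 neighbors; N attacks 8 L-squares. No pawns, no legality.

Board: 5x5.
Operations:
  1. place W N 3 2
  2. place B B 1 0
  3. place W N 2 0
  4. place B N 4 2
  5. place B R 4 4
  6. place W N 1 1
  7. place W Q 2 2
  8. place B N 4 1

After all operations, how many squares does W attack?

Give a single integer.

Op 1: place WN@(3,2)
Op 2: place BB@(1,0)
Op 3: place WN@(2,0)
Op 4: place BN@(4,2)
Op 5: place BR@(4,4)
Op 6: place WN@(1,1)
Op 7: place WQ@(2,2)
Op 8: place BN@(4,1)
Per-piece attacks for W:
  WN@(1,1): attacks (2,3) (3,2) (0,3) (3,0)
  WN@(2,0): attacks (3,2) (4,1) (1,2) (0,1)
  WQ@(2,2): attacks (2,3) (2,4) (2,1) (2,0) (3,2) (1,2) (0,2) (3,3) (4,4) (3,1) (4,0) (1,3) (0,4) (1,1) [ray(0,-1) blocked at (2,0); ray(1,0) blocked at (3,2); ray(1,1) blocked at (4,4); ray(-1,-1) blocked at (1,1)]
  WN@(3,2): attacks (4,4) (2,4) (1,3) (4,0) (2,0) (1,1)
Union (18 distinct): (0,1) (0,2) (0,3) (0,4) (1,1) (1,2) (1,3) (2,0) (2,1) (2,3) (2,4) (3,0) (3,1) (3,2) (3,3) (4,0) (4,1) (4,4)

Answer: 18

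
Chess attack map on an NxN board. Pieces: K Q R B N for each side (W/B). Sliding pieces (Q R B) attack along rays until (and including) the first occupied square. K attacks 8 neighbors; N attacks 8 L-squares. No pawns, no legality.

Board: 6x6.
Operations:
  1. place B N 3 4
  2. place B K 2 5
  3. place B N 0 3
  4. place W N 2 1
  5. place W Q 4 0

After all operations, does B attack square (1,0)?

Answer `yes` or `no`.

Answer: no

Derivation:
Op 1: place BN@(3,4)
Op 2: place BK@(2,5)
Op 3: place BN@(0,3)
Op 4: place WN@(2,1)
Op 5: place WQ@(4,0)
Per-piece attacks for B:
  BN@(0,3): attacks (1,5) (2,4) (1,1) (2,2)
  BK@(2,5): attacks (2,4) (3,5) (1,5) (3,4) (1,4)
  BN@(3,4): attacks (5,5) (1,5) (4,2) (5,3) (2,2) (1,3)
B attacks (1,0): no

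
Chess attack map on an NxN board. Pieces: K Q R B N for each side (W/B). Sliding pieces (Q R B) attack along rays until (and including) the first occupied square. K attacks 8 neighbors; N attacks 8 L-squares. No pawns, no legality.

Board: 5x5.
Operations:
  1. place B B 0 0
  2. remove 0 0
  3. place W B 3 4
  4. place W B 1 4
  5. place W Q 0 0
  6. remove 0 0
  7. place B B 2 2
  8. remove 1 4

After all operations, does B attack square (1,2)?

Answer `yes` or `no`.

Op 1: place BB@(0,0)
Op 2: remove (0,0)
Op 3: place WB@(3,4)
Op 4: place WB@(1,4)
Op 5: place WQ@(0,0)
Op 6: remove (0,0)
Op 7: place BB@(2,2)
Op 8: remove (1,4)
Per-piece attacks for B:
  BB@(2,2): attacks (3,3) (4,4) (3,1) (4,0) (1,3) (0,4) (1,1) (0,0)
B attacks (1,2): no

Answer: no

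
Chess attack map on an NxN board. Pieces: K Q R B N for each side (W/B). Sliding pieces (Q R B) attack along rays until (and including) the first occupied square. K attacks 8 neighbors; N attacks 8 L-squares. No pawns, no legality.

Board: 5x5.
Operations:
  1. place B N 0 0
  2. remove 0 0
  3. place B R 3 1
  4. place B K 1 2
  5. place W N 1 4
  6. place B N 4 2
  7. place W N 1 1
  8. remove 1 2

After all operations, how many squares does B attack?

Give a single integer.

Op 1: place BN@(0,0)
Op 2: remove (0,0)
Op 3: place BR@(3,1)
Op 4: place BK@(1,2)
Op 5: place WN@(1,4)
Op 6: place BN@(4,2)
Op 7: place WN@(1,1)
Op 8: remove (1,2)
Per-piece attacks for B:
  BR@(3,1): attacks (3,2) (3,3) (3,4) (3,0) (4,1) (2,1) (1,1) [ray(-1,0) blocked at (1,1)]
  BN@(4,2): attacks (3,4) (2,3) (3,0) (2,1)
Union (8 distinct): (1,1) (2,1) (2,3) (3,0) (3,2) (3,3) (3,4) (4,1)

Answer: 8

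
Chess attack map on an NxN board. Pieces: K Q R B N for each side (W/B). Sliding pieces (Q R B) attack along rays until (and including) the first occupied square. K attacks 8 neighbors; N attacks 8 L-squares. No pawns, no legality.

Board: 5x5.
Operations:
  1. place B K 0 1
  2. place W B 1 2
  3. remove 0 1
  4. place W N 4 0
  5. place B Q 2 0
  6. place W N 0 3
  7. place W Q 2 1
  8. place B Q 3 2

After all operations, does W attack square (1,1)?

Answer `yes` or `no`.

Op 1: place BK@(0,1)
Op 2: place WB@(1,2)
Op 3: remove (0,1)
Op 4: place WN@(4,0)
Op 5: place BQ@(2,0)
Op 6: place WN@(0,3)
Op 7: place WQ@(2,1)
Op 8: place BQ@(3,2)
Per-piece attacks for W:
  WN@(0,3): attacks (2,4) (1,1) (2,2)
  WB@(1,2): attacks (2,3) (3,4) (2,1) (0,3) (0,1) [ray(1,-1) blocked at (2,1); ray(-1,1) blocked at (0,3)]
  WQ@(2,1): attacks (2,2) (2,3) (2,4) (2,0) (3,1) (4,1) (1,1) (0,1) (3,2) (3,0) (1,2) (1,0) [ray(0,-1) blocked at (2,0); ray(1,1) blocked at (3,2); ray(-1,1) blocked at (1,2)]
  WN@(4,0): attacks (3,2) (2,1)
W attacks (1,1): yes

Answer: yes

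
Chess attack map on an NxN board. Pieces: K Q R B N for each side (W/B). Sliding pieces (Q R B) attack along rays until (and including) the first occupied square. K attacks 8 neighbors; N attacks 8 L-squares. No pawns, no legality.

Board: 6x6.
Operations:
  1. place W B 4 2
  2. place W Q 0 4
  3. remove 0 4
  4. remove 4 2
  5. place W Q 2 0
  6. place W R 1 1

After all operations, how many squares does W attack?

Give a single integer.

Answer: 21

Derivation:
Op 1: place WB@(4,2)
Op 2: place WQ@(0,4)
Op 3: remove (0,4)
Op 4: remove (4,2)
Op 5: place WQ@(2,0)
Op 6: place WR@(1,1)
Per-piece attacks for W:
  WR@(1,1): attacks (1,2) (1,3) (1,4) (1,5) (1,0) (2,1) (3,1) (4,1) (5,1) (0,1)
  WQ@(2,0): attacks (2,1) (2,2) (2,3) (2,4) (2,5) (3,0) (4,0) (5,0) (1,0) (0,0) (3,1) (4,2) (5,3) (1,1) [ray(-1,1) blocked at (1,1)]
Union (21 distinct): (0,0) (0,1) (1,0) (1,1) (1,2) (1,3) (1,4) (1,5) (2,1) (2,2) (2,3) (2,4) (2,5) (3,0) (3,1) (4,0) (4,1) (4,2) (5,0) (5,1) (5,3)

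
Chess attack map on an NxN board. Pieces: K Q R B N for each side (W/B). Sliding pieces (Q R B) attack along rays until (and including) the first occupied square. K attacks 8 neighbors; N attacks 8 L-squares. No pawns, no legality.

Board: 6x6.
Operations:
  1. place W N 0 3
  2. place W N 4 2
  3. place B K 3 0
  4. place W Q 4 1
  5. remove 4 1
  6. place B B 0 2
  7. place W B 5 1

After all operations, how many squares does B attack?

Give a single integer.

Answer: 9

Derivation:
Op 1: place WN@(0,3)
Op 2: place WN@(4,2)
Op 3: place BK@(3,0)
Op 4: place WQ@(4,1)
Op 5: remove (4,1)
Op 6: place BB@(0,2)
Op 7: place WB@(5,1)
Per-piece attacks for B:
  BB@(0,2): attacks (1,3) (2,4) (3,5) (1,1) (2,0)
  BK@(3,0): attacks (3,1) (4,0) (2,0) (4,1) (2,1)
Union (9 distinct): (1,1) (1,3) (2,0) (2,1) (2,4) (3,1) (3,5) (4,0) (4,1)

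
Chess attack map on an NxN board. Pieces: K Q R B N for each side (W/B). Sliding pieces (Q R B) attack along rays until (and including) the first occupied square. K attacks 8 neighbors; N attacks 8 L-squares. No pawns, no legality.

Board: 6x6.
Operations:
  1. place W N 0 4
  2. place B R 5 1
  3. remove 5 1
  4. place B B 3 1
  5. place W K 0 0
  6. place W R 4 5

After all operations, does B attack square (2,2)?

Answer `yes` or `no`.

Op 1: place WN@(0,4)
Op 2: place BR@(5,1)
Op 3: remove (5,1)
Op 4: place BB@(3,1)
Op 5: place WK@(0,0)
Op 6: place WR@(4,5)
Per-piece attacks for B:
  BB@(3,1): attacks (4,2) (5,3) (4,0) (2,2) (1,3) (0,4) (2,0) [ray(-1,1) blocked at (0,4)]
B attacks (2,2): yes

Answer: yes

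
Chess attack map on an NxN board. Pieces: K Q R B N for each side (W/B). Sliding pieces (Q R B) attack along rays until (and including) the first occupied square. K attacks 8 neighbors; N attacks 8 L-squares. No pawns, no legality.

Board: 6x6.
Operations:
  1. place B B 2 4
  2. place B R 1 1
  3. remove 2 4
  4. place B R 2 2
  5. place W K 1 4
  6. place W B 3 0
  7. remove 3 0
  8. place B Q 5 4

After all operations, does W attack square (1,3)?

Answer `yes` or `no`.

Answer: yes

Derivation:
Op 1: place BB@(2,4)
Op 2: place BR@(1,1)
Op 3: remove (2,4)
Op 4: place BR@(2,2)
Op 5: place WK@(1,4)
Op 6: place WB@(3,0)
Op 7: remove (3,0)
Op 8: place BQ@(5,4)
Per-piece attacks for W:
  WK@(1,4): attacks (1,5) (1,3) (2,4) (0,4) (2,5) (2,3) (0,5) (0,3)
W attacks (1,3): yes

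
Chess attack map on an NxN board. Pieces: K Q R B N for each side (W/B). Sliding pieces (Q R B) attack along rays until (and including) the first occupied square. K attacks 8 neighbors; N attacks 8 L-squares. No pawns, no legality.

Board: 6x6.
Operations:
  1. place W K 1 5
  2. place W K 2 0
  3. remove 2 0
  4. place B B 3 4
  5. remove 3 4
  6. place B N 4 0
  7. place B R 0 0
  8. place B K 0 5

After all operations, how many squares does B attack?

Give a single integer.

Op 1: place WK@(1,5)
Op 2: place WK@(2,0)
Op 3: remove (2,0)
Op 4: place BB@(3,4)
Op 5: remove (3,4)
Op 6: place BN@(4,0)
Op 7: place BR@(0,0)
Op 8: place BK@(0,5)
Per-piece attacks for B:
  BR@(0,0): attacks (0,1) (0,2) (0,3) (0,4) (0,5) (1,0) (2,0) (3,0) (4,0) [ray(0,1) blocked at (0,5); ray(1,0) blocked at (4,0)]
  BK@(0,5): attacks (0,4) (1,5) (1,4)
  BN@(4,0): attacks (5,2) (3,2) (2,1)
Union (14 distinct): (0,1) (0,2) (0,3) (0,4) (0,5) (1,0) (1,4) (1,5) (2,0) (2,1) (3,0) (3,2) (4,0) (5,2)

Answer: 14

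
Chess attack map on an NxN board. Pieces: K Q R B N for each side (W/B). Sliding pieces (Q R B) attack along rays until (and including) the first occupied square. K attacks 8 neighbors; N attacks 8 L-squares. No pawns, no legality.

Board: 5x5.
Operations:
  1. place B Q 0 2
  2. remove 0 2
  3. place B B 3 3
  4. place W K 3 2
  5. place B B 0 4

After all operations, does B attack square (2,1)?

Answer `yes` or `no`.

Op 1: place BQ@(0,2)
Op 2: remove (0,2)
Op 3: place BB@(3,3)
Op 4: place WK@(3,2)
Op 5: place BB@(0,4)
Per-piece attacks for B:
  BB@(0,4): attacks (1,3) (2,2) (3,1) (4,0)
  BB@(3,3): attacks (4,4) (4,2) (2,4) (2,2) (1,1) (0,0)
B attacks (2,1): no

Answer: no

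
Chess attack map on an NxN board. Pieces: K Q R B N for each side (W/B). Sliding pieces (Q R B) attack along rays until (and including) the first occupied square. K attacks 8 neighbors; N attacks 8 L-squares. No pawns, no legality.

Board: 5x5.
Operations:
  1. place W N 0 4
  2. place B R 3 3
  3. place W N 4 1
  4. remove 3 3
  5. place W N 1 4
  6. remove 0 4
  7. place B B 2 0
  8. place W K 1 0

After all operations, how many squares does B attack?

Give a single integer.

Answer: 4

Derivation:
Op 1: place WN@(0,4)
Op 2: place BR@(3,3)
Op 3: place WN@(4,1)
Op 4: remove (3,3)
Op 5: place WN@(1,4)
Op 6: remove (0,4)
Op 7: place BB@(2,0)
Op 8: place WK@(1,0)
Per-piece attacks for B:
  BB@(2,0): attacks (3,1) (4,2) (1,1) (0,2)
Union (4 distinct): (0,2) (1,1) (3,1) (4,2)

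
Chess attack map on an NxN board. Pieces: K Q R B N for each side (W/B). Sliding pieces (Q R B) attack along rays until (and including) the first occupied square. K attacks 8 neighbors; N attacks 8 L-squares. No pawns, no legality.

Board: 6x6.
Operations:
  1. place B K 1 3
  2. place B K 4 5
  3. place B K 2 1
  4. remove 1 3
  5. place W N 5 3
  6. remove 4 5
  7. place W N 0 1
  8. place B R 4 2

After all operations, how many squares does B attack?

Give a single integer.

Op 1: place BK@(1,3)
Op 2: place BK@(4,5)
Op 3: place BK@(2,1)
Op 4: remove (1,3)
Op 5: place WN@(5,3)
Op 6: remove (4,5)
Op 7: place WN@(0,1)
Op 8: place BR@(4,2)
Per-piece attacks for B:
  BK@(2,1): attacks (2,2) (2,0) (3,1) (1,1) (3,2) (3,0) (1,2) (1,0)
  BR@(4,2): attacks (4,3) (4,4) (4,5) (4,1) (4,0) (5,2) (3,2) (2,2) (1,2) (0,2)
Union (15 distinct): (0,2) (1,0) (1,1) (1,2) (2,0) (2,2) (3,0) (3,1) (3,2) (4,0) (4,1) (4,3) (4,4) (4,5) (5,2)

Answer: 15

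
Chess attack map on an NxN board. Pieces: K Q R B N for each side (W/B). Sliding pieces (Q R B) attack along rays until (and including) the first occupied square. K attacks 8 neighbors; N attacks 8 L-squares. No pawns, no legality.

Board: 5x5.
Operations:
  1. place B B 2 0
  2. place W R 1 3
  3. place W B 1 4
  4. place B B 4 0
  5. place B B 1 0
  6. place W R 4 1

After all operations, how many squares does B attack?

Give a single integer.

Op 1: place BB@(2,0)
Op 2: place WR@(1,3)
Op 3: place WB@(1,4)
Op 4: place BB@(4,0)
Op 5: place BB@(1,0)
Op 6: place WR@(4,1)
Per-piece attacks for B:
  BB@(1,0): attacks (2,1) (3,2) (4,3) (0,1)
  BB@(2,0): attacks (3,1) (4,2) (1,1) (0,2)
  BB@(4,0): attacks (3,1) (2,2) (1,3) [ray(-1,1) blocked at (1,3)]
Union (10 distinct): (0,1) (0,2) (1,1) (1,3) (2,1) (2,2) (3,1) (3,2) (4,2) (4,3)

Answer: 10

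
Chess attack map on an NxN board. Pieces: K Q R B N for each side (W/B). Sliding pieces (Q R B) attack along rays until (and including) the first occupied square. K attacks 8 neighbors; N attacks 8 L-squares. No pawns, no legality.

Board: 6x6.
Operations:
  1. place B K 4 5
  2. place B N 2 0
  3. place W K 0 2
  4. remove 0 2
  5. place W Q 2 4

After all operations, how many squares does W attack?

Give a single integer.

Answer: 17

Derivation:
Op 1: place BK@(4,5)
Op 2: place BN@(2,0)
Op 3: place WK@(0,2)
Op 4: remove (0,2)
Op 5: place WQ@(2,4)
Per-piece attacks for W:
  WQ@(2,4): attacks (2,5) (2,3) (2,2) (2,1) (2,0) (3,4) (4,4) (5,4) (1,4) (0,4) (3,5) (3,3) (4,2) (5,1) (1,5) (1,3) (0,2) [ray(0,-1) blocked at (2,0)]
Union (17 distinct): (0,2) (0,4) (1,3) (1,4) (1,5) (2,0) (2,1) (2,2) (2,3) (2,5) (3,3) (3,4) (3,5) (4,2) (4,4) (5,1) (5,4)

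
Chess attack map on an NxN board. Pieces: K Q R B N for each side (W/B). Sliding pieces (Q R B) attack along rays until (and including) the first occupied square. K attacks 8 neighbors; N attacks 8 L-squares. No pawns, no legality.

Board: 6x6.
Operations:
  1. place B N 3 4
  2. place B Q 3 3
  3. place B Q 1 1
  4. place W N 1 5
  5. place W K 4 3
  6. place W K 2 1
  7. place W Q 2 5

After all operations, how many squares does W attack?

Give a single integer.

Answer: 24

Derivation:
Op 1: place BN@(3,4)
Op 2: place BQ@(3,3)
Op 3: place BQ@(1,1)
Op 4: place WN@(1,5)
Op 5: place WK@(4,3)
Op 6: place WK@(2,1)
Op 7: place WQ@(2,5)
Per-piece attacks for W:
  WN@(1,5): attacks (2,3) (3,4) (0,3)
  WK@(2,1): attacks (2,2) (2,0) (3,1) (1,1) (3,2) (3,0) (1,2) (1,0)
  WQ@(2,5): attacks (2,4) (2,3) (2,2) (2,1) (3,5) (4,5) (5,5) (1,5) (3,4) (1,4) (0,3) [ray(0,-1) blocked at (2,1); ray(-1,0) blocked at (1,5); ray(1,-1) blocked at (3,4)]
  WK@(4,3): attacks (4,4) (4,2) (5,3) (3,3) (5,4) (5,2) (3,4) (3,2)
Union (24 distinct): (0,3) (1,0) (1,1) (1,2) (1,4) (1,5) (2,0) (2,1) (2,2) (2,3) (2,4) (3,0) (3,1) (3,2) (3,3) (3,4) (3,5) (4,2) (4,4) (4,5) (5,2) (5,3) (5,4) (5,5)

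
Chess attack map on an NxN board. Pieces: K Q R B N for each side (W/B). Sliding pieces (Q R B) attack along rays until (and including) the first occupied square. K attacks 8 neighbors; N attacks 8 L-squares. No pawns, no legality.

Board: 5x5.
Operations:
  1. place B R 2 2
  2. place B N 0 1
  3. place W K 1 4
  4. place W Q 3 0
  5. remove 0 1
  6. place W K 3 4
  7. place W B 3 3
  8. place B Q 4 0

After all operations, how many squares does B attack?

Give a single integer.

Answer: 14

Derivation:
Op 1: place BR@(2,2)
Op 2: place BN@(0,1)
Op 3: place WK@(1,4)
Op 4: place WQ@(3,0)
Op 5: remove (0,1)
Op 6: place WK@(3,4)
Op 7: place WB@(3,3)
Op 8: place BQ@(4,0)
Per-piece attacks for B:
  BR@(2,2): attacks (2,3) (2,4) (2,1) (2,0) (3,2) (4,2) (1,2) (0,2)
  BQ@(4,0): attacks (4,1) (4,2) (4,3) (4,4) (3,0) (3,1) (2,2) [ray(-1,0) blocked at (3,0); ray(-1,1) blocked at (2,2)]
Union (14 distinct): (0,2) (1,2) (2,0) (2,1) (2,2) (2,3) (2,4) (3,0) (3,1) (3,2) (4,1) (4,2) (4,3) (4,4)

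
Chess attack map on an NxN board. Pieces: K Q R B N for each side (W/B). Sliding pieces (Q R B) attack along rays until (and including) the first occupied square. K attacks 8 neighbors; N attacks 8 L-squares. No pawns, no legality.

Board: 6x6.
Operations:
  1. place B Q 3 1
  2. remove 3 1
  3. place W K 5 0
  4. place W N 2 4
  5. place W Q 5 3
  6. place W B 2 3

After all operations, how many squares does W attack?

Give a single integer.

Answer: 23

Derivation:
Op 1: place BQ@(3,1)
Op 2: remove (3,1)
Op 3: place WK@(5,0)
Op 4: place WN@(2,4)
Op 5: place WQ@(5,3)
Op 6: place WB@(2,3)
Per-piece attacks for W:
  WB@(2,3): attacks (3,4) (4,5) (3,2) (4,1) (5,0) (1,4) (0,5) (1,2) (0,1) [ray(1,-1) blocked at (5,0)]
  WN@(2,4): attacks (4,5) (0,5) (3,2) (4,3) (1,2) (0,3)
  WK@(5,0): attacks (5,1) (4,0) (4,1)
  WQ@(5,3): attacks (5,4) (5,5) (5,2) (5,1) (5,0) (4,3) (3,3) (2,3) (4,4) (3,5) (4,2) (3,1) (2,0) [ray(0,-1) blocked at (5,0); ray(-1,0) blocked at (2,3)]
Union (23 distinct): (0,1) (0,3) (0,5) (1,2) (1,4) (2,0) (2,3) (3,1) (3,2) (3,3) (3,4) (3,5) (4,0) (4,1) (4,2) (4,3) (4,4) (4,5) (5,0) (5,1) (5,2) (5,4) (5,5)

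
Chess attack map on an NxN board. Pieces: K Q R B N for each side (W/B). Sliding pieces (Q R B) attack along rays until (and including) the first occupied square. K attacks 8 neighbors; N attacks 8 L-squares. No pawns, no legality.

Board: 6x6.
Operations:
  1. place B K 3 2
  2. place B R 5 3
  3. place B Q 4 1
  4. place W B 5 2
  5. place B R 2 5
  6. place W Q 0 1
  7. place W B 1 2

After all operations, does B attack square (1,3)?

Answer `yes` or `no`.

Answer: yes

Derivation:
Op 1: place BK@(3,2)
Op 2: place BR@(5,3)
Op 3: place BQ@(4,1)
Op 4: place WB@(5,2)
Op 5: place BR@(2,5)
Op 6: place WQ@(0,1)
Op 7: place WB@(1,2)
Per-piece attacks for B:
  BR@(2,5): attacks (2,4) (2,3) (2,2) (2,1) (2,0) (3,5) (4,5) (5,5) (1,5) (0,5)
  BK@(3,2): attacks (3,3) (3,1) (4,2) (2,2) (4,3) (4,1) (2,3) (2,1)
  BQ@(4,1): attacks (4,2) (4,3) (4,4) (4,5) (4,0) (5,1) (3,1) (2,1) (1,1) (0,1) (5,2) (5,0) (3,2) (3,0) [ray(-1,0) blocked at (0,1); ray(1,1) blocked at (5,2); ray(-1,1) blocked at (3,2)]
  BR@(5,3): attacks (5,4) (5,5) (5,2) (4,3) (3,3) (2,3) (1,3) (0,3) [ray(0,-1) blocked at (5,2)]
B attacks (1,3): yes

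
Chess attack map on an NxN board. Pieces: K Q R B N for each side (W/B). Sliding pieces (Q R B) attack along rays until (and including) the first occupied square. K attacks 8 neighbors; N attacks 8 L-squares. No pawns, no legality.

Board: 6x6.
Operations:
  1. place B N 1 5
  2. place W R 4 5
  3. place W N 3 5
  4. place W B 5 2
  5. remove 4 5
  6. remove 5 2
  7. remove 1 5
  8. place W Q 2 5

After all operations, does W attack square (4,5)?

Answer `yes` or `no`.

Answer: no

Derivation:
Op 1: place BN@(1,5)
Op 2: place WR@(4,5)
Op 3: place WN@(3,5)
Op 4: place WB@(5,2)
Op 5: remove (4,5)
Op 6: remove (5,2)
Op 7: remove (1,5)
Op 8: place WQ@(2,5)
Per-piece attacks for W:
  WQ@(2,5): attacks (2,4) (2,3) (2,2) (2,1) (2,0) (3,5) (1,5) (0,5) (3,4) (4,3) (5,2) (1,4) (0,3) [ray(1,0) blocked at (3,5)]
  WN@(3,5): attacks (4,3) (5,4) (2,3) (1,4)
W attacks (4,5): no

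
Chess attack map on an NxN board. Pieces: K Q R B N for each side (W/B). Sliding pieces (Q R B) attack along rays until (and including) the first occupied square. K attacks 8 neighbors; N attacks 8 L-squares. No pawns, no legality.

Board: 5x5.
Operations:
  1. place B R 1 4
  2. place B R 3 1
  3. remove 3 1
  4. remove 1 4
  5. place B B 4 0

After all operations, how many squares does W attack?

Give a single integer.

Op 1: place BR@(1,4)
Op 2: place BR@(3,1)
Op 3: remove (3,1)
Op 4: remove (1,4)
Op 5: place BB@(4,0)
Per-piece attacks for W:
Union (0 distinct): (none)

Answer: 0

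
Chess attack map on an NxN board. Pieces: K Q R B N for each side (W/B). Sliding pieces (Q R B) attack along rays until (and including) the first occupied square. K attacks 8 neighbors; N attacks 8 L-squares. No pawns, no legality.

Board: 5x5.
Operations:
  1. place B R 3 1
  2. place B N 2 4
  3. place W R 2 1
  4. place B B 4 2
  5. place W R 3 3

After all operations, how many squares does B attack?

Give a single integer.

Answer: 9

Derivation:
Op 1: place BR@(3,1)
Op 2: place BN@(2,4)
Op 3: place WR@(2,1)
Op 4: place BB@(4,2)
Op 5: place WR@(3,3)
Per-piece attacks for B:
  BN@(2,4): attacks (3,2) (4,3) (1,2) (0,3)
  BR@(3,1): attacks (3,2) (3,3) (3,0) (4,1) (2,1) [ray(0,1) blocked at (3,3); ray(-1,0) blocked at (2,1)]
  BB@(4,2): attacks (3,3) (3,1) [ray(-1,1) blocked at (3,3); ray(-1,-1) blocked at (3,1)]
Union (9 distinct): (0,3) (1,2) (2,1) (3,0) (3,1) (3,2) (3,3) (4,1) (4,3)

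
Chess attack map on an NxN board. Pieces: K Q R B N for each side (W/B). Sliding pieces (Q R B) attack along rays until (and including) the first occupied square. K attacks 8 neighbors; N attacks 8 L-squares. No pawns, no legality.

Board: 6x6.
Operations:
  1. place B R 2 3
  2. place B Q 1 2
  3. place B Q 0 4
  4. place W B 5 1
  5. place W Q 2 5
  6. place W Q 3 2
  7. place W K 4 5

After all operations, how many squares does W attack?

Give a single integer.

Op 1: place BR@(2,3)
Op 2: place BQ@(1,2)
Op 3: place BQ@(0,4)
Op 4: place WB@(5,1)
Op 5: place WQ@(2,5)
Op 6: place WQ@(3,2)
Op 7: place WK@(4,5)
Per-piece attacks for W:
  WQ@(2,5): attacks (2,4) (2,3) (3,5) (4,5) (1,5) (0,5) (3,4) (4,3) (5,2) (1,4) (0,3) [ray(0,-1) blocked at (2,3); ray(1,0) blocked at (4,5)]
  WQ@(3,2): attacks (3,3) (3,4) (3,5) (3,1) (3,0) (4,2) (5,2) (2,2) (1,2) (4,3) (5,4) (4,1) (5,0) (2,3) (2,1) (1,0) [ray(-1,0) blocked at (1,2); ray(-1,1) blocked at (2,3)]
  WK@(4,5): attacks (4,4) (5,5) (3,5) (5,4) (3,4)
  WB@(5,1): attacks (4,2) (3,3) (2,4) (1,5) (4,0)
Union (25 distinct): (0,3) (0,5) (1,0) (1,2) (1,4) (1,5) (2,1) (2,2) (2,3) (2,4) (3,0) (3,1) (3,3) (3,4) (3,5) (4,0) (4,1) (4,2) (4,3) (4,4) (4,5) (5,0) (5,2) (5,4) (5,5)

Answer: 25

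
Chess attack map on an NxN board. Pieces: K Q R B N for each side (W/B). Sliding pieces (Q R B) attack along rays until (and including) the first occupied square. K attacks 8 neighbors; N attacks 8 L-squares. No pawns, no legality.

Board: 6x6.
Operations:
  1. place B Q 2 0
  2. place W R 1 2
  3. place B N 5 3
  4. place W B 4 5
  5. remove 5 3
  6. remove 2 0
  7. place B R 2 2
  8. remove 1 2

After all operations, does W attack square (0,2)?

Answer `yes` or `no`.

Op 1: place BQ@(2,0)
Op 2: place WR@(1,2)
Op 3: place BN@(5,3)
Op 4: place WB@(4,5)
Op 5: remove (5,3)
Op 6: remove (2,0)
Op 7: place BR@(2,2)
Op 8: remove (1,2)
Per-piece attacks for W:
  WB@(4,5): attacks (5,4) (3,4) (2,3) (1,2) (0,1)
W attacks (0,2): no

Answer: no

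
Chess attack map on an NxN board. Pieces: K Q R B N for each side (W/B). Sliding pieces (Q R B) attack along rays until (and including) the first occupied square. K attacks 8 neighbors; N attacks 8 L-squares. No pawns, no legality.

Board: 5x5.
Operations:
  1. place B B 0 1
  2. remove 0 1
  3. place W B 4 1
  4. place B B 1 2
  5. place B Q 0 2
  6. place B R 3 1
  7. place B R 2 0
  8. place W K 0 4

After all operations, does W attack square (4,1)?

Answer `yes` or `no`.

Answer: no

Derivation:
Op 1: place BB@(0,1)
Op 2: remove (0,1)
Op 3: place WB@(4,1)
Op 4: place BB@(1,2)
Op 5: place BQ@(0,2)
Op 6: place BR@(3,1)
Op 7: place BR@(2,0)
Op 8: place WK@(0,4)
Per-piece attacks for W:
  WK@(0,4): attacks (0,3) (1,4) (1,3)
  WB@(4,1): attacks (3,2) (2,3) (1,4) (3,0)
W attacks (4,1): no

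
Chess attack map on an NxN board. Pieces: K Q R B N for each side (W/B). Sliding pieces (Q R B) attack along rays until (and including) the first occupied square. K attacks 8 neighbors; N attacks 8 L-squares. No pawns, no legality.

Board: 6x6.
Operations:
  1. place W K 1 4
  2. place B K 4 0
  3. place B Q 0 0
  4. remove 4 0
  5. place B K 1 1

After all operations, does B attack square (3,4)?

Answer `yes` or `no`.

Op 1: place WK@(1,4)
Op 2: place BK@(4,0)
Op 3: place BQ@(0,0)
Op 4: remove (4,0)
Op 5: place BK@(1,1)
Per-piece attacks for B:
  BQ@(0,0): attacks (0,1) (0,2) (0,3) (0,4) (0,5) (1,0) (2,0) (3,0) (4,0) (5,0) (1,1) [ray(1,1) blocked at (1,1)]
  BK@(1,1): attacks (1,2) (1,0) (2,1) (0,1) (2,2) (2,0) (0,2) (0,0)
B attacks (3,4): no

Answer: no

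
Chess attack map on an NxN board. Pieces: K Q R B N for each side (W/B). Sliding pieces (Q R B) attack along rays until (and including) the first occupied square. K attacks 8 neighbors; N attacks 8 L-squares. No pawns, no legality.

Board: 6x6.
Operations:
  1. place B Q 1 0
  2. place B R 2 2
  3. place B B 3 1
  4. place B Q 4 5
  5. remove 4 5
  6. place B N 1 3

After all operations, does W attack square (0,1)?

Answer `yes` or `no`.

Op 1: place BQ@(1,0)
Op 2: place BR@(2,2)
Op 3: place BB@(3,1)
Op 4: place BQ@(4,5)
Op 5: remove (4,5)
Op 6: place BN@(1,3)
Per-piece attacks for W:
W attacks (0,1): no

Answer: no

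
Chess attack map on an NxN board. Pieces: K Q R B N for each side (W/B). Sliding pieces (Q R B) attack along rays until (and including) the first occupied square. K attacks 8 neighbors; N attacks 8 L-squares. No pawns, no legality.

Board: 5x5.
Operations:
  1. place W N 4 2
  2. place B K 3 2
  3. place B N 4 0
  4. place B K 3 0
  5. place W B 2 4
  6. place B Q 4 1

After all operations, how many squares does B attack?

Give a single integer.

Op 1: place WN@(4,2)
Op 2: place BK@(3,2)
Op 3: place BN@(4,0)
Op 4: place BK@(3,0)
Op 5: place WB@(2,4)
Op 6: place BQ@(4,1)
Per-piece attacks for B:
  BK@(3,0): attacks (3,1) (4,0) (2,0) (4,1) (2,1)
  BK@(3,2): attacks (3,3) (3,1) (4,2) (2,2) (4,3) (4,1) (2,3) (2,1)
  BN@(4,0): attacks (3,2) (2,1)
  BQ@(4,1): attacks (4,2) (4,0) (3,1) (2,1) (1,1) (0,1) (3,2) (3,0) [ray(0,1) blocked at (4,2); ray(0,-1) blocked at (4,0); ray(-1,1) blocked at (3,2); ray(-1,-1) blocked at (3,0)]
Union (14 distinct): (0,1) (1,1) (2,0) (2,1) (2,2) (2,3) (3,0) (3,1) (3,2) (3,3) (4,0) (4,1) (4,2) (4,3)

Answer: 14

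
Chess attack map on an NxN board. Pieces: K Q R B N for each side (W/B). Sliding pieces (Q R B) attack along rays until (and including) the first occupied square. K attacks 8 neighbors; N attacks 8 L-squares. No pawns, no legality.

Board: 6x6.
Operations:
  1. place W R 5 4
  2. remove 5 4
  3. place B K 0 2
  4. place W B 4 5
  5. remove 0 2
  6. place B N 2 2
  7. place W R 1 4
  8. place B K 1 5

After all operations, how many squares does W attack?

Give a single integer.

Op 1: place WR@(5,4)
Op 2: remove (5,4)
Op 3: place BK@(0,2)
Op 4: place WB@(4,5)
Op 5: remove (0,2)
Op 6: place BN@(2,2)
Op 7: place WR@(1,4)
Op 8: place BK@(1,5)
Per-piece attacks for W:
  WR@(1,4): attacks (1,5) (1,3) (1,2) (1,1) (1,0) (2,4) (3,4) (4,4) (5,4) (0,4) [ray(0,1) blocked at (1,5)]
  WB@(4,5): attacks (5,4) (3,4) (2,3) (1,2) (0,1)
Union (12 distinct): (0,1) (0,4) (1,0) (1,1) (1,2) (1,3) (1,5) (2,3) (2,4) (3,4) (4,4) (5,4)

Answer: 12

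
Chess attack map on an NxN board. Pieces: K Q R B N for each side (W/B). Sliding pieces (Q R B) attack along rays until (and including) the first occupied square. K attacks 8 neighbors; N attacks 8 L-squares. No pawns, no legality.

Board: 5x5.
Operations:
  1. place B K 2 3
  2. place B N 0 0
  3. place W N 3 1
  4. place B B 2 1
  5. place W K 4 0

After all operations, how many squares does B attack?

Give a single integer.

Op 1: place BK@(2,3)
Op 2: place BN@(0,0)
Op 3: place WN@(3,1)
Op 4: place BB@(2,1)
Op 5: place WK@(4,0)
Per-piece attacks for B:
  BN@(0,0): attacks (1,2) (2,1)
  BB@(2,1): attacks (3,2) (4,3) (3,0) (1,2) (0,3) (1,0)
  BK@(2,3): attacks (2,4) (2,2) (3,3) (1,3) (3,4) (3,2) (1,4) (1,2)
Union (13 distinct): (0,3) (1,0) (1,2) (1,3) (1,4) (2,1) (2,2) (2,4) (3,0) (3,2) (3,3) (3,4) (4,3)

Answer: 13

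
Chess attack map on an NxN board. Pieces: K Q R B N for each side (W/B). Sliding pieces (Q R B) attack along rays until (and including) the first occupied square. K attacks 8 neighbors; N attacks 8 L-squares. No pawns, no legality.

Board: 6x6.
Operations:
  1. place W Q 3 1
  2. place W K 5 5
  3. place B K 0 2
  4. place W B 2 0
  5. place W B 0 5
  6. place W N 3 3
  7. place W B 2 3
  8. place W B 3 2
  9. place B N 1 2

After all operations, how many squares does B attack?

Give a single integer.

Op 1: place WQ@(3,1)
Op 2: place WK@(5,5)
Op 3: place BK@(0,2)
Op 4: place WB@(2,0)
Op 5: place WB@(0,5)
Op 6: place WN@(3,3)
Op 7: place WB@(2,3)
Op 8: place WB@(3,2)
Op 9: place BN@(1,2)
Per-piece attacks for B:
  BK@(0,2): attacks (0,3) (0,1) (1,2) (1,3) (1,1)
  BN@(1,2): attacks (2,4) (3,3) (0,4) (2,0) (3,1) (0,0)
Union (11 distinct): (0,0) (0,1) (0,3) (0,4) (1,1) (1,2) (1,3) (2,0) (2,4) (3,1) (3,3)

Answer: 11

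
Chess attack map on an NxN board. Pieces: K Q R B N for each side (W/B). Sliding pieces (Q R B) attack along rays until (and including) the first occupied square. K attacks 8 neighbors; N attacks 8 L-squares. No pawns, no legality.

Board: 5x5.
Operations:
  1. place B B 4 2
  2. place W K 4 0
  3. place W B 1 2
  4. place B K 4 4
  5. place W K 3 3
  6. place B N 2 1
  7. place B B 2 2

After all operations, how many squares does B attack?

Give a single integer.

Op 1: place BB@(4,2)
Op 2: place WK@(4,0)
Op 3: place WB@(1,2)
Op 4: place BK@(4,4)
Op 5: place WK@(3,3)
Op 6: place BN@(2,1)
Op 7: place BB@(2,2)
Per-piece attacks for B:
  BN@(2,1): attacks (3,3) (4,2) (1,3) (0,2) (4,0) (0,0)
  BB@(2,2): attacks (3,3) (3,1) (4,0) (1,3) (0,4) (1,1) (0,0) [ray(1,1) blocked at (3,3); ray(1,-1) blocked at (4,0)]
  BB@(4,2): attacks (3,3) (3,1) (2,0) [ray(-1,1) blocked at (3,3)]
  BK@(4,4): attacks (4,3) (3,4) (3,3)
Union (12 distinct): (0,0) (0,2) (0,4) (1,1) (1,3) (2,0) (3,1) (3,3) (3,4) (4,0) (4,2) (4,3)

Answer: 12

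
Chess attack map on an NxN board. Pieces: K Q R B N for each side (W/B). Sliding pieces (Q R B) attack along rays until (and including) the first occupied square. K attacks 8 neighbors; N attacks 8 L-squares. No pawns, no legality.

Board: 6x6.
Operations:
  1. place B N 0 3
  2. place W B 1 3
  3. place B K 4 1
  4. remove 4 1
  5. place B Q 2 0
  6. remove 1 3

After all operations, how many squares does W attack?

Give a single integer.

Op 1: place BN@(0,3)
Op 2: place WB@(1,3)
Op 3: place BK@(4,1)
Op 4: remove (4,1)
Op 5: place BQ@(2,0)
Op 6: remove (1,3)
Per-piece attacks for W:
Union (0 distinct): (none)

Answer: 0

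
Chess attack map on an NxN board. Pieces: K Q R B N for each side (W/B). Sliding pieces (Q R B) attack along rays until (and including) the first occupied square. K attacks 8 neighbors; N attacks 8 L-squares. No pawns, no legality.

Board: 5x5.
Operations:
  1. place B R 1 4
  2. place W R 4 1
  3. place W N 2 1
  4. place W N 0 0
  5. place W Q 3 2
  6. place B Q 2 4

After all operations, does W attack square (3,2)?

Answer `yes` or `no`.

Op 1: place BR@(1,4)
Op 2: place WR@(4,1)
Op 3: place WN@(2,1)
Op 4: place WN@(0,0)
Op 5: place WQ@(3,2)
Op 6: place BQ@(2,4)
Per-piece attacks for W:
  WN@(0,0): attacks (1,2) (2,1)
  WN@(2,1): attacks (3,3) (4,2) (1,3) (0,2) (4,0) (0,0)
  WQ@(3,2): attacks (3,3) (3,4) (3,1) (3,0) (4,2) (2,2) (1,2) (0,2) (4,3) (4,1) (2,3) (1,4) (2,1) [ray(1,-1) blocked at (4,1); ray(-1,1) blocked at (1,4); ray(-1,-1) blocked at (2,1)]
  WR@(4,1): attacks (4,2) (4,3) (4,4) (4,0) (3,1) (2,1) [ray(-1,0) blocked at (2,1)]
W attacks (3,2): no

Answer: no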